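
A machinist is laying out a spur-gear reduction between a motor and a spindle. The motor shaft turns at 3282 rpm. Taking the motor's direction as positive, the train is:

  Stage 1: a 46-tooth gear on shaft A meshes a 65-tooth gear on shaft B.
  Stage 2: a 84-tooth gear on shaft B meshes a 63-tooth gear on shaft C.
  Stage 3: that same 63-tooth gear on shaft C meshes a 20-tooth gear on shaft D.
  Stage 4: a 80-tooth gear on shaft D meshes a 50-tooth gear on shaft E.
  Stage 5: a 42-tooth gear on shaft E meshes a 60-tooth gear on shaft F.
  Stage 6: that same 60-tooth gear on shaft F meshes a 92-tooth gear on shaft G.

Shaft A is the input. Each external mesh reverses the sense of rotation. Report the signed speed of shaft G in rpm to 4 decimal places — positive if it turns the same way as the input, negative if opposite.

Stage 1 [46T→65T]: ω = 3282.0000×46/65 = 2322.6462 rpm, dir flips to −; running = −2322.6462
Stage 2 [84T→63T]: ω = 2322.6462×84/63 = 3096.8615 rpm, dir flips to +; running = +3096.8615
Stage 3 [63T→20T]: ω = 3096.8615×63/20 = 9755.1138 rpm, dir flips to −; running = −9755.1138
Stage 4 [80T→50T]: ω = 9755.1138×80/50 = 15608.1822 rpm, dir flips to +; running = +15608.1822
Stage 5 [42T→60T]: ω = 15608.1822×42/60 = 10925.7275 rpm, dir flips to −; running = −10925.7275
Stage 6 [60T→92T]: ω = 10925.7275×60/92 = 7125.4745 rpm, dir flips to +; running = +7125.4745

+7125.4745 rpm (same as input, |ω| = 7125.4745 rpm)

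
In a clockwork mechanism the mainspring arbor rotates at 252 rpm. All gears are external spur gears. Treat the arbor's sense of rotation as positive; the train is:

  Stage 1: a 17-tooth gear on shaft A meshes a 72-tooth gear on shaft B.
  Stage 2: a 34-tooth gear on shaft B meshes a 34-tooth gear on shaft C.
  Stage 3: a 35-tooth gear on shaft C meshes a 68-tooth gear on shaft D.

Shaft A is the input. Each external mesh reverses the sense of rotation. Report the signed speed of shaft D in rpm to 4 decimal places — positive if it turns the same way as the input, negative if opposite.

Stage 1 [17T→72T]: ω = 252.0000×17/72 = 59.5000 rpm, dir flips to −; running = −59.5000
Stage 2 [34T→34T]: ω = 59.5000×34/34 = 59.5000 rpm, dir flips to +; running = +59.5000
Stage 3 [35T→68T]: ω = 59.5000×35/68 = 30.6250 rpm, dir flips to −; running = −30.6250

-30.6250 rpm (opposite to input, |ω| = 30.6250 rpm)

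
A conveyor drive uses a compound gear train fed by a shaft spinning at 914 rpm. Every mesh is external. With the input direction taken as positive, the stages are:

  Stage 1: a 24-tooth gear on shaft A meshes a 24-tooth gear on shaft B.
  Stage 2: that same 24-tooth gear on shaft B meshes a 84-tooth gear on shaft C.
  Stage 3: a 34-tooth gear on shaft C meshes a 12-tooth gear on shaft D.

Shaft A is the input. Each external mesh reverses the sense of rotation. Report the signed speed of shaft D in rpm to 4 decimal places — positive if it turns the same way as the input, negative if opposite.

Stage 1 [24T→24T]: ω = 914.0000×24/24 = 914.0000 rpm, dir flips to −; running = −914.0000
Stage 2 [24T→84T]: ω = 914.0000×24/84 = 261.1429 rpm, dir flips to +; running = +261.1429
Stage 3 [34T→12T]: ω = 261.1429×34/12 = 739.9048 rpm, dir flips to −; running = −739.9048

-739.9048 rpm (opposite to input, |ω| = 739.9048 rpm)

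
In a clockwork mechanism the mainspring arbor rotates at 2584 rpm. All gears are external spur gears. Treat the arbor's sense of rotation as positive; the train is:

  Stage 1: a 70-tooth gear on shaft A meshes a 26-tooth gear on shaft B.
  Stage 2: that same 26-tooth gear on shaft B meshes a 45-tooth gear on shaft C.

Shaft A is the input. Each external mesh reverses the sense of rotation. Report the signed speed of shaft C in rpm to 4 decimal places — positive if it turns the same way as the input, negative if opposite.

Stage 1 [70T→26T]: ω = 2584.0000×70/26 = 6956.9231 rpm, dir flips to −; running = −6956.9231
Stage 2 [26T→45T]: ω = 6956.9231×26/45 = 4019.5556 rpm, dir flips to +; running = +4019.5556

+4019.5556 rpm (same as input, |ω| = 4019.5556 rpm)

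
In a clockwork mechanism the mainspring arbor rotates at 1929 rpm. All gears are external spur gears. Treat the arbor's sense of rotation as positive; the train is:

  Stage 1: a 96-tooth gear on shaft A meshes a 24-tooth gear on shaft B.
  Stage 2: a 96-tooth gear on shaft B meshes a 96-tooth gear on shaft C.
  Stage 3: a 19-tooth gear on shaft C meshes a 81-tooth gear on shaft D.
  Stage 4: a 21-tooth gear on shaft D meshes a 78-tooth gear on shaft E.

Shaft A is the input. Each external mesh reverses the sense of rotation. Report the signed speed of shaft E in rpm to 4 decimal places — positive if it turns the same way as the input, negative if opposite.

+487.2877 rpm (same as input, |ω| = 487.2877 rpm)

Stage 1 [96T→24T]: ω = 1929.0000×96/24 = 7716.0000 rpm, dir flips to −; running = −7716.0000
Stage 2 [96T→96T]: ω = 7716.0000×96/96 = 7716.0000 rpm, dir flips to +; running = +7716.0000
Stage 3 [19T→81T]: ω = 7716.0000×19/81 = 1809.9259 rpm, dir flips to −; running = −1809.9259
Stage 4 [21T→78T]: ω = 1809.9259×21/78 = 487.2877 rpm, dir flips to +; running = +487.2877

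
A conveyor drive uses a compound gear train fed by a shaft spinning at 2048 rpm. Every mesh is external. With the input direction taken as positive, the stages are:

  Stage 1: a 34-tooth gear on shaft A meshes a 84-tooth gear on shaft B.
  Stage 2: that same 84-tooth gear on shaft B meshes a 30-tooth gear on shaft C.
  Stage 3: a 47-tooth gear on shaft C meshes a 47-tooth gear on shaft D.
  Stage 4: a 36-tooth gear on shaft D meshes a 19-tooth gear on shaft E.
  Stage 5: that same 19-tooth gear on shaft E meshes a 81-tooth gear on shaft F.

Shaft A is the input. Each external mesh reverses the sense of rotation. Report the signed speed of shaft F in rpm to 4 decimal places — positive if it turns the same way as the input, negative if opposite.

-1031.5852 rpm (opposite to input, |ω| = 1031.5852 rpm)

Stage 1 [34T→84T]: ω = 2048.0000×34/84 = 828.9524 rpm, dir flips to −; running = −828.9524
Stage 2 [84T→30T]: ω = 828.9524×84/30 = 2321.0667 rpm, dir flips to +; running = +2321.0667
Stage 3 [47T→47T]: ω = 2321.0667×47/47 = 2321.0667 rpm, dir flips to −; running = −2321.0667
Stage 4 [36T→19T]: ω = 2321.0667×36/19 = 4397.8105 rpm, dir flips to +; running = +4397.8105
Stage 5 [19T→81T]: ω = 4397.8105×19/81 = 1031.5852 rpm, dir flips to −; running = −1031.5852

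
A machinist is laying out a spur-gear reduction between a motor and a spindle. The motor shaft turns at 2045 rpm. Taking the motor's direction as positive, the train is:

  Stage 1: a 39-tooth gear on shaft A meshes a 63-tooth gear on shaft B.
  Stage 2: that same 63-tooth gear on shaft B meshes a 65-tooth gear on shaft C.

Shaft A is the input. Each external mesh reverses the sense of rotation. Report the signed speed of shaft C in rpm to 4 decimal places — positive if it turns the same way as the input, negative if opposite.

Stage 1 [39T→63T]: ω = 2045.0000×39/63 = 1265.9524 rpm, dir flips to −; running = −1265.9524
Stage 2 [63T→65T]: ω = 1265.9524×63/65 = 1227.0000 rpm, dir flips to +; running = +1227.0000

+1227.0000 rpm (same as input, |ω| = 1227.0000 rpm)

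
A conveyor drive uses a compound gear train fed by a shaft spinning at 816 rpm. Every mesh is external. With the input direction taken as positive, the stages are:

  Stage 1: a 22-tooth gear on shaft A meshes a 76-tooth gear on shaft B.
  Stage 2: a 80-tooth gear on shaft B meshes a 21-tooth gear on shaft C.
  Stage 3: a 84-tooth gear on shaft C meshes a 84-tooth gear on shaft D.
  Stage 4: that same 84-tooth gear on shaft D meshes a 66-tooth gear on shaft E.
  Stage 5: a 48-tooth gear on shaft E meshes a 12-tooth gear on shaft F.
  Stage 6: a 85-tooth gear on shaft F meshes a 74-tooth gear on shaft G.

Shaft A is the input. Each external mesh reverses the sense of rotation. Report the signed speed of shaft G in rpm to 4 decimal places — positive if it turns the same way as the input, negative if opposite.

+5262.0199 rpm (same as input, |ω| = 5262.0199 rpm)

Stage 1 [22T→76T]: ω = 816.0000×22/76 = 236.2105 rpm, dir flips to −; running = −236.2105
Stage 2 [80T→21T]: ω = 236.2105×80/21 = 899.8496 rpm, dir flips to +; running = +899.8496
Stage 3 [84T→84T]: ω = 899.8496×84/84 = 899.8496 rpm, dir flips to −; running = −899.8496
Stage 4 [84T→66T]: ω = 899.8496×84/66 = 1145.2632 rpm, dir flips to +; running = +1145.2632
Stage 5 [48T→12T]: ω = 1145.2632×48/12 = 4581.0526 rpm, dir flips to −; running = −4581.0526
Stage 6 [85T→74T]: ω = 4581.0526×85/74 = 5262.0199 rpm, dir flips to +; running = +5262.0199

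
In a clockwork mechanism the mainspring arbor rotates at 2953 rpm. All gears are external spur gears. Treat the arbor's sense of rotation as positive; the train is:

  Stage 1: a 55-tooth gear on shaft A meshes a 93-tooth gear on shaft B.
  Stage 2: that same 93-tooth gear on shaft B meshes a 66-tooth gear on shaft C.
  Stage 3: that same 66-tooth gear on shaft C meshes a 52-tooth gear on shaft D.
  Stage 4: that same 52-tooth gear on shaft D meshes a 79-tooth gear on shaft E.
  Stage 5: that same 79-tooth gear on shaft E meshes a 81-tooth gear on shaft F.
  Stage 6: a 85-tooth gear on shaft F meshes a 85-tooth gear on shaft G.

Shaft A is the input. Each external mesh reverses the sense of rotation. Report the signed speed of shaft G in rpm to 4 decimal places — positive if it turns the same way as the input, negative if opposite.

Stage 1 [55T→93T]: ω = 2953.0000×55/93 = 1746.3978 rpm, dir flips to −; running = −1746.3978
Stage 2 [93T→66T]: ω = 1746.3978×93/66 = 2460.8333 rpm, dir flips to +; running = +2460.8333
Stage 3 [66T→52T]: ω = 2460.8333×66/52 = 3123.3654 rpm, dir flips to −; running = −3123.3654
Stage 4 [52T→79T]: ω = 3123.3654×52/79 = 2055.8861 rpm, dir flips to +; running = +2055.8861
Stage 5 [79T→81T]: ω = 2055.8861×79/81 = 2005.1235 rpm, dir flips to −; running = −2005.1235
Stage 6 [85T→85T]: ω = 2005.1235×85/85 = 2005.1235 rpm, dir flips to +; running = +2005.1235

+2005.1235 rpm (same as input, |ω| = 2005.1235 rpm)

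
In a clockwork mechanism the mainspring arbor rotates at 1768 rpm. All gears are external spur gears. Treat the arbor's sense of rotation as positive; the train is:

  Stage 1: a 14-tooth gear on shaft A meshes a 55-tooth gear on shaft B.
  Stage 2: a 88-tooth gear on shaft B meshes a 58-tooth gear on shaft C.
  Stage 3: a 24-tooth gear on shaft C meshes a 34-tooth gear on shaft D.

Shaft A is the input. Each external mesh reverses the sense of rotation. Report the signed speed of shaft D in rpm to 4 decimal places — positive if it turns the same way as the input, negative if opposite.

Stage 1 [14T→55T]: ω = 1768.0000×14/55 = 450.0364 rpm, dir flips to −; running = −450.0364
Stage 2 [88T→58T]: ω = 450.0364×88/58 = 682.8138 rpm, dir flips to +; running = +682.8138
Stage 3 [24T→34T]: ω = 682.8138×24/34 = 481.9862 rpm, dir flips to −; running = −481.9862

-481.9862 rpm (opposite to input, |ω| = 481.9862 rpm)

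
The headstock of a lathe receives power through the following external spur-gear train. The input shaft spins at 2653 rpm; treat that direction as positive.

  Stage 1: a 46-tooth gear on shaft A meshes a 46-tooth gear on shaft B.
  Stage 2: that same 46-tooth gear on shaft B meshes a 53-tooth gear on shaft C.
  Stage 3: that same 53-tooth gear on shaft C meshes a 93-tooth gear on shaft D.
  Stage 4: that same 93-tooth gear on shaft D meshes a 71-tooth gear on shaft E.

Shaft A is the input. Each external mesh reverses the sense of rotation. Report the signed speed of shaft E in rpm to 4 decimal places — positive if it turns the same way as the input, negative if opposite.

Stage 1 [46T→46T]: ω = 2653.0000×46/46 = 2653.0000 rpm, dir flips to −; running = −2653.0000
Stage 2 [46T→53T]: ω = 2653.0000×46/53 = 2302.6038 rpm, dir flips to +; running = +2302.6038
Stage 3 [53T→93T]: ω = 2302.6038×53/93 = 1312.2366 rpm, dir flips to −; running = −1312.2366
Stage 4 [93T→71T]: ω = 1312.2366×93/71 = 1718.8451 rpm, dir flips to +; running = +1718.8451

+1718.8451 rpm (same as input, |ω| = 1718.8451 rpm)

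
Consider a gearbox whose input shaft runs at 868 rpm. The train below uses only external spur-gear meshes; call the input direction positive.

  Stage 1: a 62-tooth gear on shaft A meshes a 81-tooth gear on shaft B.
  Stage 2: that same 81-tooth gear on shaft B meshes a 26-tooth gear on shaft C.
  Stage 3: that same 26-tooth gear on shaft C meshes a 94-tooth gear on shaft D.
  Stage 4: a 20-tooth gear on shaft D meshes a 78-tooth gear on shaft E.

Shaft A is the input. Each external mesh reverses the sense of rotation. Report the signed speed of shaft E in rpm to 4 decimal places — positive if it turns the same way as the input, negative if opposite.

+146.7976 rpm (same as input, |ω| = 146.7976 rpm)

Stage 1 [62T→81T]: ω = 868.0000×62/81 = 664.3951 rpm, dir flips to −; running = −664.3951
Stage 2 [81T→26T]: ω = 664.3951×81/26 = 2069.8462 rpm, dir flips to +; running = +2069.8462
Stage 3 [26T→94T]: ω = 2069.8462×26/94 = 572.5106 rpm, dir flips to −; running = −572.5106
Stage 4 [20T→78T]: ω = 572.5106×20/78 = 146.7976 rpm, dir flips to +; running = +146.7976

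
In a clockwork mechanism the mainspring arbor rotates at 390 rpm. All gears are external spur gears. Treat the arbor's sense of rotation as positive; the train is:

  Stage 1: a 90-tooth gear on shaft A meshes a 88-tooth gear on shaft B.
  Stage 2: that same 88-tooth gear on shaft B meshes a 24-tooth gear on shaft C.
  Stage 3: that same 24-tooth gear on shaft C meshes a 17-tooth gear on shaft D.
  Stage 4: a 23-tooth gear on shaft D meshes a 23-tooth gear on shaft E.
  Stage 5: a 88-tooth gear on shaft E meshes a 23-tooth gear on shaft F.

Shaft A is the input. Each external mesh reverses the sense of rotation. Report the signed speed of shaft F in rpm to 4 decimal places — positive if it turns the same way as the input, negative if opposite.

Stage 1 [90T→88T]: ω = 390.0000×90/88 = 398.8636 rpm, dir flips to −; running = −398.8636
Stage 2 [88T→24T]: ω = 398.8636×88/24 = 1462.5000 rpm, dir flips to +; running = +1462.5000
Stage 3 [24T→17T]: ω = 1462.5000×24/17 = 2064.7059 rpm, dir flips to −; running = −2064.7059
Stage 4 [23T→23T]: ω = 2064.7059×23/23 = 2064.7059 rpm, dir flips to +; running = +2064.7059
Stage 5 [88T→23T]: ω = 2064.7059×88/23 = 7899.7442 rpm, dir flips to −; running = −7899.7442

-7899.7442 rpm (opposite to input, |ω| = 7899.7442 rpm)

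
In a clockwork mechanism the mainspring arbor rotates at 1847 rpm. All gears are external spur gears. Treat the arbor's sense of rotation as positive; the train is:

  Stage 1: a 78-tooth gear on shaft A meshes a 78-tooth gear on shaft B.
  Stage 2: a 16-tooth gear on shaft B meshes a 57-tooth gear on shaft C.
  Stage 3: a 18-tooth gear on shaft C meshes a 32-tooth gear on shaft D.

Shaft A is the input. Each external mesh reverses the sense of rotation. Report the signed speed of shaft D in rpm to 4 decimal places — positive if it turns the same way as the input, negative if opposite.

-291.6316 rpm (opposite to input, |ω| = 291.6316 rpm)

Stage 1 [78T→78T]: ω = 1847.0000×78/78 = 1847.0000 rpm, dir flips to −; running = −1847.0000
Stage 2 [16T→57T]: ω = 1847.0000×16/57 = 518.4561 rpm, dir flips to +; running = +518.4561
Stage 3 [18T→32T]: ω = 518.4561×18/32 = 291.6316 rpm, dir flips to −; running = −291.6316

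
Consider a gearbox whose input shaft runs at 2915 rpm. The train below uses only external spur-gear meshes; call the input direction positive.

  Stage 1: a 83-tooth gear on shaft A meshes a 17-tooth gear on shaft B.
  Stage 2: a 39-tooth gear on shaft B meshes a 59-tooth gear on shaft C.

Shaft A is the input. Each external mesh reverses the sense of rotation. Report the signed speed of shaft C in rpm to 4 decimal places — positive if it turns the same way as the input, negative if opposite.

+9407.6321 rpm (same as input, |ω| = 9407.6321 rpm)

Stage 1 [83T→17T]: ω = 2915.0000×83/17 = 14232.0588 rpm, dir flips to −; running = −14232.0588
Stage 2 [39T→59T]: ω = 14232.0588×39/59 = 9407.6321 rpm, dir flips to +; running = +9407.6321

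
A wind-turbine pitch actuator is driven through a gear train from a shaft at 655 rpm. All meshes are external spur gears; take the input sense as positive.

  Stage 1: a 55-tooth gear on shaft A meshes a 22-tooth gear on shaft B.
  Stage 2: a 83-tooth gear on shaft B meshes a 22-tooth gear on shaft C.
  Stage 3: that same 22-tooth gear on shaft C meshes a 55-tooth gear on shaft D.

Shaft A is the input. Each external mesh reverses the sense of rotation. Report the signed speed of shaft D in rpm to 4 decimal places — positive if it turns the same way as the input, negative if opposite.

-2471.1364 rpm (opposite to input, |ω| = 2471.1364 rpm)

Stage 1 [55T→22T]: ω = 655.0000×55/22 = 1637.5000 rpm, dir flips to −; running = −1637.5000
Stage 2 [83T→22T]: ω = 1637.5000×83/22 = 6177.8409 rpm, dir flips to +; running = +6177.8409
Stage 3 [22T→55T]: ω = 6177.8409×22/55 = 2471.1364 rpm, dir flips to −; running = −2471.1364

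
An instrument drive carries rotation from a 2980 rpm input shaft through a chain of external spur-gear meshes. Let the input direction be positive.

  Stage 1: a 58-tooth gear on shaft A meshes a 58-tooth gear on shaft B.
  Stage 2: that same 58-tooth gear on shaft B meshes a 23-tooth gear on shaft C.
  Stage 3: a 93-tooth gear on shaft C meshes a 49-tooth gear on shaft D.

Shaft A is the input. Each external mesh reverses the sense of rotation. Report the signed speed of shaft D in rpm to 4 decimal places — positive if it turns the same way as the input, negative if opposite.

-14262.7507 rpm (opposite to input, |ω| = 14262.7507 rpm)

Stage 1 [58T→58T]: ω = 2980.0000×58/58 = 2980.0000 rpm, dir flips to −; running = −2980.0000
Stage 2 [58T→23T]: ω = 2980.0000×58/23 = 7514.7826 rpm, dir flips to +; running = +7514.7826
Stage 3 [93T→49T]: ω = 7514.7826×93/49 = 14262.7507 rpm, dir flips to −; running = −14262.7507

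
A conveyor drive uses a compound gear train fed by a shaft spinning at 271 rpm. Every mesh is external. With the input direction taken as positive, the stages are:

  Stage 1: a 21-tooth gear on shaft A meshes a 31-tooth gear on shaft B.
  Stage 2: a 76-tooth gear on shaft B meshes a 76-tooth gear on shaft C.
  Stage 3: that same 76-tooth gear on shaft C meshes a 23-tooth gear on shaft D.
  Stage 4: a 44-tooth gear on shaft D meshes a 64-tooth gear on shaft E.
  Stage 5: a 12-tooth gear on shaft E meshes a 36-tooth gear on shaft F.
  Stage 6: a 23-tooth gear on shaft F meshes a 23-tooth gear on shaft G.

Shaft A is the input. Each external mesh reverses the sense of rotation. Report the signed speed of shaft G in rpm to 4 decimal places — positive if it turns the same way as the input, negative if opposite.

Stage 1 [21T→31T]: ω = 271.0000×21/31 = 183.5806 rpm, dir flips to −; running = −183.5806
Stage 2 [76T→76T]: ω = 183.5806×76/76 = 183.5806 rpm, dir flips to +; running = +183.5806
Stage 3 [76T→23T]: ω = 183.5806×76/23 = 606.6143 rpm, dir flips to −; running = −606.6143
Stage 4 [44T→64T]: ω = 606.6143×44/64 = 417.0473 rpm, dir flips to +; running = +417.0473
Stage 5 [12T→36T]: ω = 417.0473×12/36 = 139.0158 rpm, dir flips to −; running = −139.0158
Stage 6 [23T→23T]: ω = 139.0158×23/23 = 139.0158 rpm, dir flips to +; running = +139.0158

+139.0158 rpm (same as input, |ω| = 139.0158 rpm)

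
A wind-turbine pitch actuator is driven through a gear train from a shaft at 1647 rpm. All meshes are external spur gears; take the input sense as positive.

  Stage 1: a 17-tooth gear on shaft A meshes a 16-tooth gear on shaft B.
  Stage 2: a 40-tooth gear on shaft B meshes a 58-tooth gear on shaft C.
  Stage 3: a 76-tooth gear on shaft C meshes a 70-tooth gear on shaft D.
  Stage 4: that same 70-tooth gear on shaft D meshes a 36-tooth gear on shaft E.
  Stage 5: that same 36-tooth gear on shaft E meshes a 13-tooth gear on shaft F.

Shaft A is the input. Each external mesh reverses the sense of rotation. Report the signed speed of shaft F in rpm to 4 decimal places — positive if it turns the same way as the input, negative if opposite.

Stage 1 [17T→16T]: ω = 1647.0000×17/16 = 1749.9375 rpm, dir flips to −; running = −1749.9375
Stage 2 [40T→58T]: ω = 1749.9375×40/58 = 1206.8534 rpm, dir flips to +; running = +1206.8534
Stage 3 [76T→70T]: ω = 1206.8534×76/70 = 1310.2980 rpm, dir flips to −; running = −1310.2980
Stage 4 [70T→36T]: ω = 1310.2980×70/36 = 2547.8017 rpm, dir flips to +; running = +2547.8017
Stage 5 [36T→13T]: ω = 2547.8017×36/13 = 7055.4509 rpm, dir flips to −; running = −7055.4509

-7055.4509 rpm (opposite to input, |ω| = 7055.4509 rpm)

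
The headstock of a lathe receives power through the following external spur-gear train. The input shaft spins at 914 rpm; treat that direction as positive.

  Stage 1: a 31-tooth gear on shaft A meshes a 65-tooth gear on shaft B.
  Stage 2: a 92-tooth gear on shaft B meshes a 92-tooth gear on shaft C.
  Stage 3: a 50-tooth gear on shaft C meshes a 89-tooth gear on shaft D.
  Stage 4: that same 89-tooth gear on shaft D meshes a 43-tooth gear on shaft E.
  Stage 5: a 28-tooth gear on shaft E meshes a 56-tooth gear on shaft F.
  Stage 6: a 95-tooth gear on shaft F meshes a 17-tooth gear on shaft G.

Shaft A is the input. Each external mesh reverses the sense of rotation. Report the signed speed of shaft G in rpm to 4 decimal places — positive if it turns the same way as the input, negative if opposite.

Stage 1 [31T→65T]: ω = 914.0000×31/65 = 435.9077 rpm, dir flips to −; running = −435.9077
Stage 2 [92T→92T]: ω = 435.9077×92/92 = 435.9077 rpm, dir flips to +; running = +435.9077
Stage 3 [50T→89T]: ω = 435.9077×50/89 = 244.8920 rpm, dir flips to −; running = −244.8920
Stage 4 [89T→43T]: ω = 244.8920×89/43 = 506.8694 rpm, dir flips to +; running = +506.8694
Stage 5 [28T→56T]: ω = 506.8694×28/56 = 253.4347 rpm, dir flips to −; running = −253.4347
Stage 6 [95T→17T]: ω = 253.4347×95/17 = 1416.2528 rpm, dir flips to +; running = +1416.2528

+1416.2528 rpm (same as input, |ω| = 1416.2528 rpm)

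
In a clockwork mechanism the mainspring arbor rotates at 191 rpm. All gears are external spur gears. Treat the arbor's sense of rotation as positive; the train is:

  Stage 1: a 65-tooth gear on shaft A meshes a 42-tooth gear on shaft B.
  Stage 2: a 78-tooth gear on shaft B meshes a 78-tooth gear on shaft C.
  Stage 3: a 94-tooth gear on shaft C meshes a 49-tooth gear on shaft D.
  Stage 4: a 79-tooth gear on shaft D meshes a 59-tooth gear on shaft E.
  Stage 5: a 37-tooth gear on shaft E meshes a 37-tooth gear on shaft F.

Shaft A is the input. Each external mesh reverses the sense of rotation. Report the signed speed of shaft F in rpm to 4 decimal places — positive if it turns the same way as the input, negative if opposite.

-759.2841 rpm (opposite to input, |ω| = 759.2841 rpm)

Stage 1 [65T→42T]: ω = 191.0000×65/42 = 295.5952 rpm, dir flips to −; running = −295.5952
Stage 2 [78T→78T]: ω = 295.5952×78/78 = 295.5952 rpm, dir flips to +; running = +295.5952
Stage 3 [94T→49T]: ω = 295.5952×94/49 = 567.0603 rpm, dir flips to −; running = −567.0603
Stage 4 [79T→59T]: ω = 567.0603×79/59 = 759.2841 rpm, dir flips to +; running = +759.2841
Stage 5 [37T→37T]: ω = 759.2841×37/37 = 759.2841 rpm, dir flips to −; running = −759.2841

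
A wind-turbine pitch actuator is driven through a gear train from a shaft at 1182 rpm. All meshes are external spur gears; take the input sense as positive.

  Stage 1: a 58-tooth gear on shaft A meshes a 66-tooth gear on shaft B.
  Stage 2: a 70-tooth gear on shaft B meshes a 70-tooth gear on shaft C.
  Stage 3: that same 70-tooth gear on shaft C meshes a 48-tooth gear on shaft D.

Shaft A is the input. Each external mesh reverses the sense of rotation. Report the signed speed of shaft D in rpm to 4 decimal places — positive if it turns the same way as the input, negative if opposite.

-1514.8106 rpm (opposite to input, |ω| = 1514.8106 rpm)

Stage 1 [58T→66T]: ω = 1182.0000×58/66 = 1038.7273 rpm, dir flips to −; running = −1038.7273
Stage 2 [70T→70T]: ω = 1038.7273×70/70 = 1038.7273 rpm, dir flips to +; running = +1038.7273
Stage 3 [70T→48T]: ω = 1038.7273×70/48 = 1514.8106 rpm, dir flips to −; running = −1514.8106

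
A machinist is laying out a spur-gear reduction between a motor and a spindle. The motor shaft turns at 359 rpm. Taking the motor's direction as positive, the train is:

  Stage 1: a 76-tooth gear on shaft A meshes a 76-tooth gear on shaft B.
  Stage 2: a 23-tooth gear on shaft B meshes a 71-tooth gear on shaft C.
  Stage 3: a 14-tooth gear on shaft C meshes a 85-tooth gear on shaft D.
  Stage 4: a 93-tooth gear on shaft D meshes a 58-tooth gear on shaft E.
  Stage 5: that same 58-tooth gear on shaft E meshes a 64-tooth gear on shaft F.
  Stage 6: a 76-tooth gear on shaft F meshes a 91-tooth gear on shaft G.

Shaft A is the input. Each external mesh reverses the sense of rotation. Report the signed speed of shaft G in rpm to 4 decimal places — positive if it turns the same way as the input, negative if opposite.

+23.2460 rpm (same as input, |ω| = 23.2460 rpm)

Stage 1 [76T→76T]: ω = 359.0000×76/76 = 359.0000 rpm, dir flips to −; running = −359.0000
Stage 2 [23T→71T]: ω = 359.0000×23/71 = 116.2958 rpm, dir flips to +; running = +116.2958
Stage 3 [14T→85T]: ω = 116.2958×14/85 = 19.1546 rpm, dir flips to −; running = −19.1546
Stage 4 [93T→58T]: ω = 19.1546×93/58 = 30.7134 rpm, dir flips to +; running = +30.7134
Stage 5 [58T→64T]: ω = 30.7134×58/64 = 27.8340 rpm, dir flips to −; running = −27.8340
Stage 6 [76T→91T]: ω = 27.8340×76/91 = 23.2460 rpm, dir flips to +; running = +23.2460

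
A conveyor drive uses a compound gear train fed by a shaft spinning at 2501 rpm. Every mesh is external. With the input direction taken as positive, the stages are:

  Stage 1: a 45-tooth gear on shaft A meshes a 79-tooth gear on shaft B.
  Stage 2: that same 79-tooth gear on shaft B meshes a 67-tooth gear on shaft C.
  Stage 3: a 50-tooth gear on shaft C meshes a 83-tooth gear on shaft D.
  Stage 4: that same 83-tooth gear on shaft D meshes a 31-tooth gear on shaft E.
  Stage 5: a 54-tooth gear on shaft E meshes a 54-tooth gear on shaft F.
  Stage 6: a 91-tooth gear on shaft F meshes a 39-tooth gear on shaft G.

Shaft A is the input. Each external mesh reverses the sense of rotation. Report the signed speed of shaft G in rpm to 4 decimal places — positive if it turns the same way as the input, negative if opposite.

+6321.7381 rpm (same as input, |ω| = 6321.7381 rpm)

Stage 1 [45T→79T]: ω = 2501.0000×45/79 = 1424.6203 rpm, dir flips to −; running = −1424.6203
Stage 2 [79T→67T]: ω = 1424.6203×79/67 = 1679.7761 rpm, dir flips to +; running = +1679.7761
Stage 3 [50T→83T]: ω = 1679.7761×50/83 = 1011.9133 rpm, dir flips to −; running = −1011.9133
Stage 4 [83T→31T]: ω = 1011.9133×83/31 = 2709.3163 rpm, dir flips to +; running = +2709.3163
Stage 5 [54T→54T]: ω = 2709.3163×54/54 = 2709.3163 rpm, dir flips to −; running = −2709.3163
Stage 6 [91T→39T]: ω = 2709.3163×91/39 = 6321.7381 rpm, dir flips to +; running = +6321.7381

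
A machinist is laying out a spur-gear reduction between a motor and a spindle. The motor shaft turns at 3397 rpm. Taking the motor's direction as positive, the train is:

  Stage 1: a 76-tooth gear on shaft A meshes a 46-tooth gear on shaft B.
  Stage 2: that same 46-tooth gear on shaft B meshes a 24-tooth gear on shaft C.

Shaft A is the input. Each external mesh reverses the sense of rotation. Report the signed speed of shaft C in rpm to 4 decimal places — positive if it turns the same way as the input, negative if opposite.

Stage 1 [76T→46T]: ω = 3397.0000×76/46 = 5612.4348 rpm, dir flips to −; running = −5612.4348
Stage 2 [46T→24T]: ω = 5612.4348×46/24 = 10757.1667 rpm, dir flips to +; running = +10757.1667

+10757.1667 rpm (same as input, |ω| = 10757.1667 rpm)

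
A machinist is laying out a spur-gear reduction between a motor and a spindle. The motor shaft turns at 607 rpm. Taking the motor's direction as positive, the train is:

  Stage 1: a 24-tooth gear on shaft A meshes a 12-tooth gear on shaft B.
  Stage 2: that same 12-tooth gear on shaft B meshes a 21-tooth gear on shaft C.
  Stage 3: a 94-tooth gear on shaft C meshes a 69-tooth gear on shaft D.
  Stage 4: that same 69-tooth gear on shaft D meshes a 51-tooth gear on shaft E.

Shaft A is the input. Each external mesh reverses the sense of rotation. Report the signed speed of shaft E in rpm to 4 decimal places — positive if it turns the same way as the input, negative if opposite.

Stage 1 [24T→12T]: ω = 607.0000×24/12 = 1214.0000 rpm, dir flips to −; running = −1214.0000
Stage 2 [12T→21T]: ω = 1214.0000×12/21 = 693.7143 rpm, dir flips to +; running = +693.7143
Stage 3 [94T→69T]: ω = 693.7143×94/69 = 945.0600 rpm, dir flips to −; running = −945.0600
Stage 4 [69T→51T]: ω = 945.0600×69/51 = 1278.6106 rpm, dir flips to +; running = +1278.6106

+1278.6106 rpm (same as input, |ω| = 1278.6106 rpm)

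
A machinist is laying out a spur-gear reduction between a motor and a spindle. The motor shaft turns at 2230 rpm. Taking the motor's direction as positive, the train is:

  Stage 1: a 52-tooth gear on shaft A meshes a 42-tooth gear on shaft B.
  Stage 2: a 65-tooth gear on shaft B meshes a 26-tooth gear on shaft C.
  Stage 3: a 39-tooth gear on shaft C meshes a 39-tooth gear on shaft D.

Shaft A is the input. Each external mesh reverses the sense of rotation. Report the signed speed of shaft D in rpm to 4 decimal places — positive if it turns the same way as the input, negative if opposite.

-6902.3810 rpm (opposite to input, |ω| = 6902.3810 rpm)

Stage 1 [52T→42T]: ω = 2230.0000×52/42 = 2760.9524 rpm, dir flips to −; running = −2760.9524
Stage 2 [65T→26T]: ω = 2760.9524×65/26 = 6902.3810 rpm, dir flips to +; running = +6902.3810
Stage 3 [39T→39T]: ω = 6902.3810×39/39 = 6902.3810 rpm, dir flips to −; running = −6902.3810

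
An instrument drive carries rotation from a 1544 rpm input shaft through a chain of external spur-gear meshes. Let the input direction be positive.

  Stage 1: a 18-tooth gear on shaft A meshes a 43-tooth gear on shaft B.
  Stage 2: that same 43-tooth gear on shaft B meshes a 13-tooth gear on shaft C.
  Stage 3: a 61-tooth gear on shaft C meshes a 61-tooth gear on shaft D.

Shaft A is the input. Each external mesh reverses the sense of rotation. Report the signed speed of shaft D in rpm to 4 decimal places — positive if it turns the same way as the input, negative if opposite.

Stage 1 [18T→43T]: ω = 1544.0000×18/43 = 646.3256 rpm, dir flips to −; running = −646.3256
Stage 2 [43T→13T]: ω = 646.3256×43/13 = 2137.8462 rpm, dir flips to +; running = +2137.8462
Stage 3 [61T→61T]: ω = 2137.8462×61/61 = 2137.8462 rpm, dir flips to −; running = −2137.8462

-2137.8462 rpm (opposite to input, |ω| = 2137.8462 rpm)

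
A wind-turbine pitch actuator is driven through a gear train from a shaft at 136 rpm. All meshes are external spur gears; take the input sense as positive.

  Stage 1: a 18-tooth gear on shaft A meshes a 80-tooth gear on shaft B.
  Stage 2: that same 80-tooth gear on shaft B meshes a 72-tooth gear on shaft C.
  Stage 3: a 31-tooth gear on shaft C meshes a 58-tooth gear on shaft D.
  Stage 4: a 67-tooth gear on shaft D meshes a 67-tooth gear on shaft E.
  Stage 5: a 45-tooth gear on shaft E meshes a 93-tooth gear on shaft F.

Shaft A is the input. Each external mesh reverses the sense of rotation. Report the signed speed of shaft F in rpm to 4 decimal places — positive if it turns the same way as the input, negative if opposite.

-8.7931 rpm (opposite to input, |ω| = 8.7931 rpm)

Stage 1 [18T→80T]: ω = 136.0000×18/80 = 30.6000 rpm, dir flips to −; running = −30.6000
Stage 2 [80T→72T]: ω = 30.6000×80/72 = 34.0000 rpm, dir flips to +; running = +34.0000
Stage 3 [31T→58T]: ω = 34.0000×31/58 = 18.1724 rpm, dir flips to −; running = −18.1724
Stage 4 [67T→67T]: ω = 18.1724×67/67 = 18.1724 rpm, dir flips to +; running = +18.1724
Stage 5 [45T→93T]: ω = 18.1724×45/93 = 8.7931 rpm, dir flips to −; running = −8.7931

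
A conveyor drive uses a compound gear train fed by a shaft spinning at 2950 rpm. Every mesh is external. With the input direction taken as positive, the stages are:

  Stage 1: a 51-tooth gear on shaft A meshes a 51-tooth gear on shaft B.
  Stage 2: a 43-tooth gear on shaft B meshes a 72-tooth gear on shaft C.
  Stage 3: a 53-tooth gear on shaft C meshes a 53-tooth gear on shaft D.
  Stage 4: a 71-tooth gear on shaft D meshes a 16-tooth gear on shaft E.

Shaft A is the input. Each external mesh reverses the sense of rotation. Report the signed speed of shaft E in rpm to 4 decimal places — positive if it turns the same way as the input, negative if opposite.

Stage 1 [51T→51T]: ω = 2950.0000×51/51 = 2950.0000 rpm, dir flips to −; running = −2950.0000
Stage 2 [43T→72T]: ω = 2950.0000×43/72 = 1761.8056 rpm, dir flips to +; running = +1761.8056
Stage 3 [53T→53T]: ω = 1761.8056×53/53 = 1761.8056 rpm, dir flips to −; running = −1761.8056
Stage 4 [71T→16T]: ω = 1761.8056×71/16 = 7818.0122 rpm, dir flips to +; running = +7818.0122

+7818.0122 rpm (same as input, |ω| = 7818.0122 rpm)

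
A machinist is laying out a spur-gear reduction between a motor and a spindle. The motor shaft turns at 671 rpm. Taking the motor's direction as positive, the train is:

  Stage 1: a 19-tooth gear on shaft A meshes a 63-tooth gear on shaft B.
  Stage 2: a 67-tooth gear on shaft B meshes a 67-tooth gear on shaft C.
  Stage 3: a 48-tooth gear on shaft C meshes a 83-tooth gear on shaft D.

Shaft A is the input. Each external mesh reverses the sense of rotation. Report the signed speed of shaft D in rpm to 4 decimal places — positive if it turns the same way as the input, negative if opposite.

Stage 1 [19T→63T]: ω = 671.0000×19/63 = 202.3651 rpm, dir flips to −; running = −202.3651
Stage 2 [67T→67T]: ω = 202.3651×67/67 = 202.3651 rpm, dir flips to +; running = +202.3651
Stage 3 [48T→83T]: ω = 202.3651×48/83 = 117.0304 rpm, dir flips to −; running = −117.0304

-117.0304 rpm (opposite to input, |ω| = 117.0304 rpm)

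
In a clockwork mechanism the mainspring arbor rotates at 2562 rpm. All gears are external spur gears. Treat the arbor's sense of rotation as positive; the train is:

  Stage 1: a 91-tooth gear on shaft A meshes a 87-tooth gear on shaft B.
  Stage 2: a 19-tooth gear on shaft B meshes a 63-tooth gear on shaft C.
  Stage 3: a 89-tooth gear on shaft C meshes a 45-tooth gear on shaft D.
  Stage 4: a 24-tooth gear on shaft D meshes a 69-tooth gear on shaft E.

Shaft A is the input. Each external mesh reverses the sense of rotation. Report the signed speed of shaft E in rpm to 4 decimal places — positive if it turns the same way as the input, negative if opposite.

Stage 1 [91T→87T]: ω = 2562.0000×91/87 = 2679.7931 rpm, dir flips to −; running = −2679.7931
Stage 2 [19T→63T]: ω = 2679.7931×19/63 = 808.1916 rpm, dir flips to +; running = +808.1916
Stage 3 [89T→45T]: ω = 808.1916×89/45 = 1598.4233 rpm, dir flips to −; running = −1598.4233
Stage 4 [24T→69T]: ω = 1598.4233×24/69 = 555.9733 rpm, dir flips to +; running = +555.9733

+555.9733 rpm (same as input, |ω| = 555.9733 rpm)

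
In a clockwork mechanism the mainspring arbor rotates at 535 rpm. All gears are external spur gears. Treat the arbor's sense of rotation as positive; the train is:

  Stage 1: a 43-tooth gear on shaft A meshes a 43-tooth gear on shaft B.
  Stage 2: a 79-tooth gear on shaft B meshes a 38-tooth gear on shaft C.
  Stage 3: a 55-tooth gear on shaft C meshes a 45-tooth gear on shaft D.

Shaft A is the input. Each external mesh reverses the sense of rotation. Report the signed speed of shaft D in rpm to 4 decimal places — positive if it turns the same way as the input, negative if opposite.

Stage 1 [43T→43T]: ω = 535.0000×43/43 = 535.0000 rpm, dir flips to −; running = −535.0000
Stage 2 [79T→38T]: ω = 535.0000×79/38 = 1112.2368 rpm, dir flips to +; running = +1112.2368
Stage 3 [55T→45T]: ω = 1112.2368×55/45 = 1359.4006 rpm, dir flips to −; running = −1359.4006

-1359.4006 rpm (opposite to input, |ω| = 1359.4006 rpm)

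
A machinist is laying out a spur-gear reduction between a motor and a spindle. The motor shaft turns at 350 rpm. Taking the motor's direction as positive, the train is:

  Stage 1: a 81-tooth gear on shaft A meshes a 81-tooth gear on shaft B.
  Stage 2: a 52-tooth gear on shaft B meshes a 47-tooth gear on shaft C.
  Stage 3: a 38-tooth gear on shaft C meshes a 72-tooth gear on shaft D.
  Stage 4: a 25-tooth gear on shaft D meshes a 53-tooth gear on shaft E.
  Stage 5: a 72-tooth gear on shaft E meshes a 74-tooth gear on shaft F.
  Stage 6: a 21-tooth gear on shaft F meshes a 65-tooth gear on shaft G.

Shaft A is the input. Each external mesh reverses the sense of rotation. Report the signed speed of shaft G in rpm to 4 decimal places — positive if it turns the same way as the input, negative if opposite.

Stage 1 [81T→81T]: ω = 350.0000×81/81 = 350.0000 rpm, dir flips to −; running = −350.0000
Stage 2 [52T→47T]: ω = 350.0000×52/47 = 387.2340 rpm, dir flips to +; running = +387.2340
Stage 3 [38T→72T]: ω = 387.2340×38/72 = 204.3735 rpm, dir flips to −; running = −204.3735
Stage 4 [25T→53T]: ω = 204.3735×25/53 = 96.4026 rpm, dir flips to +; running = +96.4026
Stage 5 [72T→74T]: ω = 96.4026×72/74 = 93.7971 rpm, dir flips to −; running = −93.7971
Stage 6 [21T→65T]: ω = 93.7971×21/65 = 30.3037 rpm, dir flips to +; running = +30.3037

+30.3037 rpm (same as input, |ω| = 30.3037 rpm)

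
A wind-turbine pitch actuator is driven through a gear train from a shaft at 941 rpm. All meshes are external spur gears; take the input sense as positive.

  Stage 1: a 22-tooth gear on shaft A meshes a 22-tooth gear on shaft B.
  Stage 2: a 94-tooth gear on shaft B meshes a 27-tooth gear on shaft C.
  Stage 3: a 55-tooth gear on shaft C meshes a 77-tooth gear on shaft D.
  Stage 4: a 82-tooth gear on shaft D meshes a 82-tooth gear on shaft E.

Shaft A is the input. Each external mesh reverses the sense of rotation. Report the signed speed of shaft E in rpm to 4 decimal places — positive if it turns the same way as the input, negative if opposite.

Stage 1 [22T→22T]: ω = 941.0000×22/22 = 941.0000 rpm, dir flips to −; running = −941.0000
Stage 2 [94T→27T]: ω = 941.0000×94/27 = 3276.0741 rpm, dir flips to +; running = +3276.0741
Stage 3 [55T→77T]: ω = 3276.0741×55/77 = 2340.0529 rpm, dir flips to −; running = −2340.0529
Stage 4 [82T→82T]: ω = 2340.0529×82/82 = 2340.0529 rpm, dir flips to +; running = +2340.0529

+2340.0529 rpm (same as input, |ω| = 2340.0529 rpm)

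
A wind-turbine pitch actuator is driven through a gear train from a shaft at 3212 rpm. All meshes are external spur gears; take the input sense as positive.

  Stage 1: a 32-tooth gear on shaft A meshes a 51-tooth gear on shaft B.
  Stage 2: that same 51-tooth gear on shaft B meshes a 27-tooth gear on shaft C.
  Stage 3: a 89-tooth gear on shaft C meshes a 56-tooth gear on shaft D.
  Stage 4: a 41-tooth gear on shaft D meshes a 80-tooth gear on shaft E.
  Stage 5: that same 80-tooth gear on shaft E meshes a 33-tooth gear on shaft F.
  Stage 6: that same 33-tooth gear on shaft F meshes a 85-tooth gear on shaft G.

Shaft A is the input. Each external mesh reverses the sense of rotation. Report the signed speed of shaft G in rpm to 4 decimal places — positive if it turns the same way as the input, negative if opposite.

Stage 1 [32T→51T]: ω = 3212.0000×32/51 = 2015.3725 rpm, dir flips to −; running = −2015.3725
Stage 2 [51T→27T]: ω = 2015.3725×51/27 = 3806.8148 rpm, dir flips to +; running = +3806.8148
Stage 3 [89T→56T]: ω = 3806.8148×89/56 = 6050.1164 rpm, dir flips to −; running = −6050.1164
Stage 4 [41T→80T]: ω = 6050.1164×41/80 = 3100.6847 rpm, dir flips to +; running = +3100.6847
Stage 5 [80T→33T]: ω = 3100.6847×80/33 = 7516.8113 rpm, dir flips to −; running = −7516.8113
Stage 6 [33T→85T]: ω = 7516.8113×33/85 = 2918.2914 rpm, dir flips to +; running = +2918.2914

+2918.2914 rpm (same as input, |ω| = 2918.2914 rpm)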